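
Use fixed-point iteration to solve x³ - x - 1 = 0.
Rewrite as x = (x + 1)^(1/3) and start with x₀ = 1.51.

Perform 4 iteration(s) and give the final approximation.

Equation: x³ - x - 1 = 0
Fixed-point form: x = (x + 1)^(1/3)
x₀ = 1.51

x_1 = g(1.510000) = 1.359016
x_2 = g(1.359016) = 1.331201
x_3 = g(1.331201) = 1.325948
x_4 = g(1.325948) = 1.324952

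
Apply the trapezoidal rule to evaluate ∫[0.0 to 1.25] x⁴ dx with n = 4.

f(x) = x⁴
a = 0.0, b = 1.25, n = 4
h = (b - a)/n = 0.312500

Trapezoidal rule: (h/2)[f(x₀) + 2f(x₁) + 2f(x₂) + ... + f(xₙ)]

x_0 = 0.0000, f(x_0) = 0.000000, coefficient = 1
x_1 = 0.3125, f(x_1) = 0.009537, coefficient = 2
x_2 = 0.6250, f(x_2) = 0.152588, coefficient = 2
x_3 = 0.9375, f(x_3) = 0.772476, coefficient = 2
x_4 = 1.2500, f(x_4) = 2.441406, coefficient = 1

I ≈ (0.312500/2) × 4.310608 = 0.673532
Exact value: 0.610352
Error: 0.063181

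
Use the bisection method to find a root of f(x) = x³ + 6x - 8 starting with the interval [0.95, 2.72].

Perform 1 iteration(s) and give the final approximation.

f(x) = x³ + 6x - 8
Initial interval: [0.95, 2.72]

Iteration 1:
  c_1 = (0.950000 + 2.720000)/2 = 1.835000
  f(c_1) = f(1.835000) = 9.188858
  f(a) × f(c) < 0, new interval: [0.950000, 1.835000]

After 1 iteration(s), the approximation is c_1 = 1.835000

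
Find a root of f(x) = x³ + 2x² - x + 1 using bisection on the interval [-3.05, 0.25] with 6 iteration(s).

f(x) = x³ + 2x² - x + 1
Initial interval: [-3.05, 0.25]

Iteration 1:
  c_1 = (-3.050000 + 0.250000)/2 = -1.400000
  f(c_1) = f(-1.400000) = 3.576000
  f(a) × f(c) < 0, new interval: [-3.050000, -1.400000]
Iteration 2:
  c_2 = (-3.050000 + (-1.400000))/2 = -2.225000
  f(c_2) = f(-2.225000) = 2.111109
  f(a) × f(c) < 0, new interval: [-3.050000, -2.225000]
Iteration 3:
  c_3 = (-3.050000 + (-2.225000))/2 = -2.637500
  f(c_3) = f(-2.637500) = -0.797209
  f(a) × f(c) ≥ 0, new interval: [-2.637500, -2.225000]
Iteration 4:
  c_4 = (-2.637500 + (-2.225000))/2 = -2.431250
  f(c_4) = f(-2.431250) = 0.882141
  f(a) × f(c) < 0, new interval: [-2.637500, -2.431250]
Iteration 5:
  c_5 = (-2.637500 + (-2.431250))/2 = -2.534375
  f(c_5) = f(-2.534375) = 0.102054
  f(a) × f(c) < 0, new interval: [-2.637500, -2.534375]
Iteration 6:
  c_6 = (-2.637500 + (-2.534375))/2 = -2.585938
  f(c_6) = f(-2.585938) = -0.332269
  f(a) × f(c) ≥ 0, new interval: [-2.585938, -2.534375]

After 6 iteration(s), the approximation is c_6 = -2.585938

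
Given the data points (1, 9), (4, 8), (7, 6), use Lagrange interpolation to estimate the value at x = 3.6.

Lagrange interpolation formula:
P(x) = Σ yᵢ × Lᵢ(x)
where Lᵢ(x) = Π_{j≠i} (x - xⱼ)/(xᵢ - xⱼ)

L_0(3.6) = (3.6 - 4)/(1 - 4) × (3.6 - 7)/(1 - 7) = 0.075556
L_1(3.6) = (3.6 - 1)/(4 - 1) × (3.6 - 7)/(4 - 7) = 0.982222
L_2(3.6) = (3.6 - 1)/(7 - 1) × (3.6 - 4)/(7 - 4) = -0.057778

P(3.6) = 9×L_0(3.6) + 8×L_1(3.6) + 6×L_2(3.6)
P(3.6) = 8.191111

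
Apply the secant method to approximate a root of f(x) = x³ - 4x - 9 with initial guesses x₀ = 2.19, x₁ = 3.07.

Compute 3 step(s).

f(x) = x³ - 4x - 9
x₀ = 2.19, x₁ = 3.07

Secant formula: x_{n+1} = x_n - f(x_n)(x_n - x_{n-1})/(f(x_n) - f(x_{n-1}))

Iteration 1:
  f(2.190000) = -7.256541
  f(3.070000) = 7.654443
  x_2 = 3.070000 - 7.654443×(3.070000 - 2.190000)/(7.654443 - (-7.256541))
       = 2.618259
Iteration 2:
  f(3.070000) = 7.654443
  f(2.618259) = -1.524145
  x_3 = 2.618259 - (-1.524145)×(2.618259 - 3.070000)/(-1.524145 - 7.654443)
       = 2.693272
Iteration 3:
  f(2.618259) = -1.524145
  f(2.693272) = -0.236860
  x_4 = 2.693272 - (-0.236860)×(2.693272 - 2.618259)/(-0.236860 - (-1.524145))
       = 2.707075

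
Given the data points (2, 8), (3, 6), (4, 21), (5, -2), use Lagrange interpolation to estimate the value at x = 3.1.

Lagrange interpolation formula:
P(x) = Σ yᵢ × Lᵢ(x)
where Lᵢ(x) = Π_{j≠i} (x - xⱼ)/(xᵢ - xⱼ)

L_0(3.1) = (3.1 - 3)/(2 - 3) × (3.1 - 4)/(2 - 4) × (3.1 - 5)/(2 - 5) = -0.028500
L_1(3.1) = (3.1 - 2)/(3 - 2) × (3.1 - 4)/(3 - 4) × (3.1 - 5)/(3 - 5) = 0.940500
L_2(3.1) = (3.1 - 2)/(4 - 2) × (3.1 - 3)/(4 - 3) × (3.1 - 5)/(4 - 5) = 0.104500
L_3(3.1) = (3.1 - 2)/(5 - 2) × (3.1 - 3)/(5 - 3) × (3.1 - 4)/(5 - 4) = -0.016500

P(3.1) = 8×L_0(3.1) + 6×L_1(3.1) + 21×L_2(3.1) + (-2)×L_3(3.1)
P(3.1) = 7.642500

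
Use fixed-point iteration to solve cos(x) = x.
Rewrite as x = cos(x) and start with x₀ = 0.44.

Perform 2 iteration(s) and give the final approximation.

Equation: cos(x) = x
Fixed-point form: x = cos(x)
x₀ = 0.44

x_1 = g(0.440000) = 0.904752
x_2 = g(0.904752) = 0.617881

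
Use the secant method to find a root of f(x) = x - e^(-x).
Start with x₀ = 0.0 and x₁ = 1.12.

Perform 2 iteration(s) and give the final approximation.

f(x) = x - e^(-x)
x₀ = 0.0, x₁ = 1.12

Secant formula: x_{n+1} = x_n - f(x_n)(x_n - x_{n-1})/(f(x_n) - f(x_{n-1}))

Iteration 1:
  f(0.000000) = -1.000000
  f(1.120000) = 0.793720
  x_2 = 1.120000 - 0.793720×(1.120000 - 0.000000)/(0.793720 - (-1.000000))
       = 0.624401
Iteration 2:
  f(1.120000) = 0.793720
  f(0.624401) = 0.088818
  x_3 = 0.624401 - 0.088818×(0.624401 - 1.120000)/(0.088818 - 0.793720)
       = 0.561955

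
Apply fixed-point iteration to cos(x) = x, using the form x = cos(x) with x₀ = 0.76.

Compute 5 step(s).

Equation: cos(x) = x
Fixed-point form: x = cos(x)
x₀ = 0.76

x_1 = g(0.760000) = 0.724836
x_2 = g(0.724836) = 0.748608
x_3 = g(0.748608) = 0.732637
x_4 = g(0.732637) = 0.743413
x_5 = g(0.743413) = 0.736163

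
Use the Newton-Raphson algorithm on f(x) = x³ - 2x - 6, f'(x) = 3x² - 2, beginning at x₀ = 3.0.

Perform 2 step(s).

f(x) = x³ - 2x - 6
f'(x) = 3x² - 2
x₀ = 3.0

Newton-Raphson formula: x_{n+1} = x_n - f(x_n)/f'(x_n)

Iteration 1:
  f(3.000000) = 15.000000
  f'(3.000000) = 25.000000
  x_1 = 3.000000 - 15.000000/25.000000 = 2.400000
Iteration 2:
  f(2.400000) = 3.024000
  f'(2.400000) = 15.280000
  x_2 = 2.400000 - 3.024000/15.280000 = 2.202094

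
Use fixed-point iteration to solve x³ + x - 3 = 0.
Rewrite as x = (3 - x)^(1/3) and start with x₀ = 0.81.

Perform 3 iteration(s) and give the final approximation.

Equation: x³ + x - 3 = 0
Fixed-point form: x = (3 - x)^(1/3)
x₀ = 0.81

x_1 = g(0.810000) = 1.298618
x_2 = g(1.298618) = 1.193807
x_3 = g(1.193807) = 1.217834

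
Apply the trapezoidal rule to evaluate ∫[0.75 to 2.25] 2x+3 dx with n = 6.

f(x) = 2x+3
a = 0.75, b = 2.25, n = 6
h = (b - a)/n = 0.250000

Trapezoidal rule: (h/2)[f(x₀) + 2f(x₁) + 2f(x₂) + ... + f(xₙ)]

x_0 = 0.7500, f(x_0) = 4.500000, coefficient = 1
x_1 = 1.0000, f(x_1) = 5.000000, coefficient = 2
x_2 = 1.2500, f(x_2) = 5.500000, coefficient = 2
x_3 = 1.5000, f(x_3) = 6.000000, coefficient = 2
x_4 = 1.7500, f(x_4) = 6.500000, coefficient = 2
x_5 = 2.0000, f(x_5) = 7.000000, coefficient = 2
x_6 = 2.2500, f(x_6) = 7.500000, coefficient = 1

I ≈ (0.250000/2) × 72.000000 = 9.000000
Exact value: 9.000000
Error: 0.000000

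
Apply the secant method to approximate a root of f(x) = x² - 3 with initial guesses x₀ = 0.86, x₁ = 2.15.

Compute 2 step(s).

f(x) = x² - 3
x₀ = 0.86, x₁ = 2.15

Secant formula: x_{n+1} = x_n - f(x_n)(x_n - x_{n-1})/(f(x_n) - f(x_{n-1}))

Iteration 1:
  f(0.860000) = -2.260400
  f(2.150000) = 1.622500
  x_2 = 2.150000 - 1.622500×(2.150000 - 0.860000)/(1.622500 - (-2.260400))
       = 1.610963
Iteration 2:
  f(2.150000) = 1.622500
  f(1.610963) = -0.404797
  x_3 = 1.610963 - (-0.404797)×(1.610963 - 2.150000)/(-0.404797 - 1.622500)
       = 1.718595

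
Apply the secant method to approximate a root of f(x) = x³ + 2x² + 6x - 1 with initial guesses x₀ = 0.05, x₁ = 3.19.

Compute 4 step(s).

f(x) = x³ + 2x² + 6x - 1
x₀ = 0.05, x₁ = 3.19

Secant formula: x_{n+1} = x_n - f(x_n)(x_n - x_{n-1})/(f(x_n) - f(x_{n-1}))

Iteration 1:
  f(0.050000) = -0.694875
  f(3.190000) = 70.953959
  x_2 = 3.190000 - 70.953959×(3.190000 - 0.050000)/(70.953959 - (-0.694875))
       = 0.080453
Iteration 2:
  f(3.190000) = 70.953959
  f(0.080453) = -0.503817
  x_3 = 0.080453 - (-0.503817)×(0.080453 - 3.190000)/(-0.503817 - 70.953959)
       = 0.102377
Iteration 3:
  f(0.080453) = -0.503817
  f(0.102377) = -0.363704
  x_4 = 0.102377 - (-0.363704)×(0.102377 - 0.080453)/(-0.363704 - (-0.503817))
       = 0.159287
Iteration 4:
  f(0.102377) = -0.363704
  f(0.159287) = 0.010508
  x_5 = 0.159287 - 0.010508×(0.159287 - 0.102377)/(0.010508 - (-0.363704))
       = 0.157689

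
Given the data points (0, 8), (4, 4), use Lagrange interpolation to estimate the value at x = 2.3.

Lagrange interpolation formula:
P(x) = Σ yᵢ × Lᵢ(x)
where Lᵢ(x) = Π_{j≠i} (x - xⱼ)/(xᵢ - xⱼ)

L_0(2.3) = (2.3 - 4)/(0 - 4) = 0.425000
L_1(2.3) = (2.3 - 0)/(4 - 0) = 0.575000

P(2.3) = 8×L_0(2.3) + 4×L_1(2.3)
P(2.3) = 5.700000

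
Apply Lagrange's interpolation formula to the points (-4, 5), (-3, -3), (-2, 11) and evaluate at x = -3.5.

Lagrange interpolation formula:
P(x) = Σ yᵢ × Lᵢ(x)
where Lᵢ(x) = Π_{j≠i} (x - xⱼ)/(xᵢ - xⱼ)

L_0(-3.5) = (-3.5 - (-3))/(-4 - (-3)) × (-3.5 - (-2))/(-4 - (-2)) = 0.375000
L_1(-3.5) = (-3.5 - (-4))/(-3 - (-4)) × (-3.5 - (-2))/(-3 - (-2)) = 0.750000
L_2(-3.5) = (-3.5 - (-4))/(-2 - (-4)) × (-3.5 - (-3))/(-2 - (-3)) = -0.125000

P(-3.5) = 5×L_0(-3.5) + (-3)×L_1(-3.5) + 11×L_2(-3.5)
P(-3.5) = -1.750000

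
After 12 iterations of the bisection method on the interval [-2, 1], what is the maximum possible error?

Bisection error bound: |error| ≤ (b-a)/2^n
|error| ≤ (1 - (-2))/2^12 = 3/2^12
|error| ≤ 0.0007324219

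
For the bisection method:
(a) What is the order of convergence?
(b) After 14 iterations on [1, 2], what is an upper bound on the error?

(a) Bisection has linear (order 1) convergence; the error is halved each step.

(b) Error bound = (b-a)/2^n = (2 - 1)/2^{14}
    = 1/2^{14}

(a) 1 (linear); (b) error ≤ 6.10e-05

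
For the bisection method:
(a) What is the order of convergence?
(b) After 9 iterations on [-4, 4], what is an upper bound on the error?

(a) Bisection has linear (order 1) convergence; the error is halved each step.

(b) Error bound = (b-a)/2^n = (4 - (-4))/2^{9}
    = 8/2^{9}

(a) 1 (linear); (b) error ≤ 1.56e-02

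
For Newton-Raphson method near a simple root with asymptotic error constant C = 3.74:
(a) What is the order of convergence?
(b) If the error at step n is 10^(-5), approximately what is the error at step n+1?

(a) Newton-Raphson has quadratic (order 2) convergence near simple roots.
    This means |e_{n+1}| ≈ C|e_n|².

(b) With |e_n| = 10^(-5) and C = 3.74:
    |e_{n+1}| ≈ 3.74 × (10^(-5))² = 3.74 × 10^(-10)

(a) 2 (quadratic); (b) |e_{n+1}| ≈ 3.740e-10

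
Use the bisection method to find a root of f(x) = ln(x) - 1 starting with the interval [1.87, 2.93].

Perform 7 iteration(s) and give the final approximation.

f(x) = ln(x) - 1
Initial interval: [1.87, 2.93]

Iteration 1:
  c_1 = (1.870000 + 2.930000)/2 = 2.400000
  f(c_1) = f(2.400000) = -0.124531
  f(a) × f(c) ≥ 0, new interval: [2.400000, 2.930000]
Iteration 2:
  c_2 = (2.400000 + 2.930000)/2 = 2.665000
  f(c_2) = f(2.665000) = -0.019796
  f(a) × f(c) ≥ 0, new interval: [2.665000, 2.930000]
Iteration 3:
  c_3 = (2.665000 + 2.930000)/2 = 2.797500
  f(c_3) = f(2.797500) = 0.028726
  f(a) × f(c) < 0, new interval: [2.665000, 2.797500]
Iteration 4:
  c_4 = (2.665000 + 2.797500)/2 = 2.731250
  f(c_4) = f(2.731250) = 0.004759
  f(a) × f(c) < 0, new interval: [2.665000, 2.731250]
Iteration 5:
  c_5 = (2.665000 + 2.731250)/2 = 2.698125
  f(c_5) = f(2.698125) = -0.007443
  f(a) × f(c) ≥ 0, new interval: [2.698125, 2.731250]
Iteration 6:
  c_6 = (2.698125 + 2.731250)/2 = 2.714688
  f(c_6) = f(2.714688) = -0.001323
  f(a) × f(c) ≥ 0, new interval: [2.714688, 2.731250]
Iteration 7:
  c_7 = (2.714688 + 2.731250)/2 = 2.722969
  f(c_7) = f(2.722969) = 0.001723
  f(a) × f(c) < 0, new interval: [2.714688, 2.722969]

After 7 iteration(s), the approximation is c_7 = 2.722969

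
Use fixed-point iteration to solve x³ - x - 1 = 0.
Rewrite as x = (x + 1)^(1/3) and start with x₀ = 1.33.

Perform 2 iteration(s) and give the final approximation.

Equation: x³ - x - 1 = 0
Fixed-point form: x = (x + 1)^(1/3)
x₀ = 1.33

x_1 = g(1.330000) = 1.325721
x_2 = g(1.325721) = 1.324908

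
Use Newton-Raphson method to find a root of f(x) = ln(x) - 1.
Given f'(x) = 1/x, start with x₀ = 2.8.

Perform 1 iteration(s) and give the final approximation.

f(x) = ln(x) - 1
f'(x) = 1/x
x₀ = 2.8

Newton-Raphson formula: x_{n+1} = x_n - f(x_n)/f'(x_n)

Iteration 1:
  f(2.800000) = 0.029619
  f'(2.800000) = 0.357143
  x_1 = 2.800000 - 0.029619/0.357143 = 2.717066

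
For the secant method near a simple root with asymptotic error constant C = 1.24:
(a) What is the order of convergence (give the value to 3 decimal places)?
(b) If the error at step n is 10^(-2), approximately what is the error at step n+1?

(a) Secant method has superlinear convergence with order φ = (1+√5)/2 ≈ 1.618.
    This means |e_{n+1}| ≈ C|e_n|^1.618.

(b) With |e_n| = 10^(-2) and C = 1.24:
    |e_{n+1}| ≈ 1.24 × (10^(-2))^1.618 = 1.24 × 10^(-3.24)

(a) ≈ 1.618 (golden ratio); (b) |e_{n+1}| ≈ 7.200e-04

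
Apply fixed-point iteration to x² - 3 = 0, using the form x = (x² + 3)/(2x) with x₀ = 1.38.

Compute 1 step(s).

Equation: x² - 3 = 0
Fixed-point form: x = (x² + 3)/(2x)
x₀ = 1.38

x_1 = g(1.380000) = 1.776957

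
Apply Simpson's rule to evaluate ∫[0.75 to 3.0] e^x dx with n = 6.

f(x) = e^x
a = 0.75, b = 3.0, n = 6
h = (b - a)/n = 0.375000

Simpson's rule: (h/3)[f(x₀) + 4f(x₁) + 2f(x₂) + ... + f(xₙ)]

x_0 = 0.7500, f(x_0) = 2.117000, coefficient = 1
x_1 = 1.1250, f(x_1) = 3.080217, coefficient = 4
x_2 = 1.5000, f(x_2) = 4.481689, coefficient = 2
x_3 = 1.8750, f(x_3) = 6.520819, coefficient = 4
x_4 = 2.2500, f(x_4) = 9.487736, coefficient = 2
x_5 = 2.6250, f(x_5) = 13.804574, coefficient = 4
x_6 = 3.0000, f(x_6) = 20.085537, coefficient = 1

I ≈ (0.375000/3) × 143.763827 = 17.970478
Exact value: 17.968537
Error: 0.001942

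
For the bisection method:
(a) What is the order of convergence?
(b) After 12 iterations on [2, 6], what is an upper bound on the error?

(a) Bisection has linear (order 1) convergence; the error is halved each step.

(b) Error bound = (b-a)/2^n = (6 - 2)/2^{12}
    = 4/2^{12}

(a) 1 (linear); (b) error ≤ 9.77e-04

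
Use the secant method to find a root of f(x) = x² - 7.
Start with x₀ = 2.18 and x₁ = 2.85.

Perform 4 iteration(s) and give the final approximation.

f(x) = x² - 7
x₀ = 2.18, x₁ = 2.85

Secant formula: x_{n+1} = x_n - f(x_n)(x_n - x_{n-1})/(f(x_n) - f(x_{n-1}))

Iteration 1:
  f(2.180000) = -2.247600
  f(2.850000) = 1.122500
  x_2 = 2.850000 - 1.122500×(2.850000 - 2.180000)/(1.122500 - (-2.247600))
       = 2.626839
Iteration 2:
  f(2.850000) = 1.122500
  f(2.626839) = -0.099717
  x_3 = 2.626839 - (-0.099717)×(2.626839 - 2.850000)/(-0.099717 - 1.122500)
       = 2.645046
Iteration 3:
  f(2.626839) = -0.099717
  f(2.645046) = -0.003732
  x_4 = 2.645046 - (-0.003732)×(2.645046 - 2.626839)/(-0.003732 - (-0.099717))
       = 2.645754
Iteration 4:
  f(2.645046) = -0.003732
  f(2.645754) = 0.000013
  x_5 = 2.645754 - 0.000013×(2.645754 - 2.645046)/(0.000013 - (-0.003732))
       = 2.645751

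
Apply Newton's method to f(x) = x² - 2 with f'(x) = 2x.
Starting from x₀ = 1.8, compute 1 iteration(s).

f(x) = x² - 2
f'(x) = 2x
x₀ = 1.8

Newton-Raphson formula: x_{n+1} = x_n - f(x_n)/f'(x_n)

Iteration 1:
  f(1.800000) = 1.240000
  f'(1.800000) = 3.600000
  x_1 = 1.800000 - 1.240000/3.600000 = 1.455556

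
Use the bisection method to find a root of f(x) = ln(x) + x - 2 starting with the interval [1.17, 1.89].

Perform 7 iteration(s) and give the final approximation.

f(x) = ln(x) + x - 2
Initial interval: [1.17, 1.89]

Iteration 1:
  c_1 = (1.170000 + 1.890000)/2 = 1.530000
  f(c_1) = f(1.530000) = -0.044732
  f(a) × f(c) ≥ 0, new interval: [1.530000, 1.890000]
Iteration 2:
  c_2 = (1.530000 + 1.890000)/2 = 1.710000
  f(c_2) = f(1.710000) = 0.246493
  f(a) × f(c) < 0, new interval: [1.530000, 1.710000]
Iteration 3:
  c_3 = (1.530000 + 1.710000)/2 = 1.620000
  f(c_3) = f(1.620000) = 0.102426
  f(a) × f(c) < 0, new interval: [1.530000, 1.620000]
Iteration 4:
  c_4 = (1.530000 + 1.620000)/2 = 1.575000
  f(c_4) = f(1.575000) = 0.029255
  f(a) × f(c) < 0, new interval: [1.530000, 1.575000]
Iteration 5:
  c_5 = (1.530000 + 1.575000)/2 = 1.552500
  f(c_5) = f(1.552500) = -0.007633
  f(a) × f(c) ≥ 0, new interval: [1.552500, 1.575000]
Iteration 6:
  c_6 = (1.552500 + 1.575000)/2 = 1.563750
  f(c_6) = f(1.563750) = 0.010837
  f(a) × f(c) < 0, new interval: [1.552500, 1.563750]
Iteration 7:
  c_7 = (1.552500 + 1.563750)/2 = 1.558125
  f(c_7) = f(1.558125) = 0.001608
  f(a) × f(c) < 0, new interval: [1.552500, 1.558125]

After 7 iteration(s), the approximation is c_7 = 1.558125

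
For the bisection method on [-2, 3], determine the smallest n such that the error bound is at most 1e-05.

We need (b-a)/2^n ≤ 1e-05
(3 - (-2))/2^n ≤ 1e-05
5/2^n ≤ 1e-05
2^n ≥ 500000
n ≥ log₂(500000) = 18.93
n ≥ 19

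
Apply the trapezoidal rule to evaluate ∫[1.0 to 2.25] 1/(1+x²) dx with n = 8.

f(x) = 1/(1+x²)
a = 1.0, b = 2.25, n = 8
h = (b - a)/n = 0.156250

Trapezoidal rule: (h/2)[f(x₀) + 2f(x₁) + 2f(x₂) + ... + f(xₙ)]

x_0 = 1.0000, f(x_0) = 0.500000, coefficient = 1
x_1 = 1.1562, f(x_1) = 0.427915, coefficient = 2
x_2 = 1.3125, f(x_2) = 0.367288, coefficient = 2
x_3 = 1.4688, f(x_3) = 0.316734, coefficient = 2
x_4 = 1.6250, f(x_4) = 0.274678, coefficient = 2
x_5 = 1.7812, f(x_5) = 0.239644, coefficient = 2
x_6 = 1.9375, f(x_6) = 0.210353, coefficient = 2
x_7 = 2.0938, f(x_7) = 0.185743, coefficient = 2
x_8 = 2.2500, f(x_8) = 0.164948, coefficient = 1

I ≈ (0.156250/2) × 4.709659 = 0.367942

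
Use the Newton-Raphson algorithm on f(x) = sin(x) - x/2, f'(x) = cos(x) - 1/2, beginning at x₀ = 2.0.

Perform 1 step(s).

f(x) = sin(x) - x/2
f'(x) = cos(x) - 1/2
x₀ = 2.0

Newton-Raphson formula: x_{n+1} = x_n - f(x_n)/f'(x_n)

Iteration 1:
  f(2.000000) = -0.090703
  f'(2.000000) = -0.916147
  x_1 = 2.000000 - (-0.090703)/(-0.916147) = 1.900996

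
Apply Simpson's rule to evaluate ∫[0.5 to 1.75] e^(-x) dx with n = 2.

f(x) = e^(-x)
a = 0.5, b = 1.75, n = 2
h = (b - a)/n = 0.625000

Simpson's rule: (h/3)[f(x₀) + 4f(x₁) + 2f(x₂) + ... + f(xₙ)]

x_0 = 0.5000, f(x_0) = 0.606531, coefficient = 1
x_1 = 1.1250, f(x_1) = 0.324652, coefficient = 4
x_2 = 1.7500, f(x_2) = 0.173774, coefficient = 1

I ≈ (0.625000/3) × 2.078914 = 0.433107
Exact value: 0.432757
Error: 0.000350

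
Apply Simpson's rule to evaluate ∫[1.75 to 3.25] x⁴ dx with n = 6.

f(x) = x⁴
a = 1.75, b = 3.25, n = 6
h = (b - a)/n = 0.250000

Simpson's rule: (h/3)[f(x₀) + 4f(x₁) + 2f(x₂) + ... + f(xₙ)]

x_0 = 1.7500, f(x_0) = 9.378906, coefficient = 1
x_1 = 2.0000, f(x_1) = 16.000000, coefficient = 4
x_2 = 2.2500, f(x_2) = 25.628906, coefficient = 2
x_3 = 2.5000, f(x_3) = 39.062500, coefficient = 4
x_4 = 2.7500, f(x_4) = 57.191406, coefficient = 2
x_5 = 3.0000, f(x_5) = 81.000000, coefficient = 4
x_6 = 3.2500, f(x_6) = 111.566406, coefficient = 1

I ≈ (0.250000/3) × 830.835938 = 69.236328
Exact value: 69.235547
Error: 0.000781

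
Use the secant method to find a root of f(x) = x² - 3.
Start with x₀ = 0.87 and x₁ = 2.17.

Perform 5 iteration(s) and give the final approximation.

f(x) = x² - 3
x₀ = 0.87, x₁ = 2.17

Secant formula: x_{n+1} = x_n - f(x_n)(x_n - x_{n-1})/(f(x_n) - f(x_{n-1}))

Iteration 1:
  f(0.870000) = -2.243100
  f(2.170000) = 1.708900
  x_2 = 2.170000 - 1.708900×(2.170000 - 0.870000)/(1.708900 - (-2.243100))
       = 1.607862
Iteration 2:
  f(2.170000) = 1.708900
  f(1.607862) = -0.414780
  x_3 = 1.607862 - (-0.414780)×(1.607862 - 2.170000)/(-0.414780 - 1.708900)
       = 1.717654
Iteration 3:
  f(1.607862) = -0.414780
  f(1.717654) = -0.049664
  x_4 = 1.717654 - (-0.049664)×(1.717654 - 1.607862)/(-0.049664 - (-0.414780))
       = 1.732588
Iteration 4:
  f(1.717654) = -0.049664
  f(1.732588) = 0.001863
  x_5 = 1.732588 - 0.001863×(1.732588 - 1.717654)/(0.001863 - (-0.049664))
       = 1.732049
Iteration 5:
  f(1.732588) = 0.001863
  f(1.732049) = -0.000008
  x_6 = 1.732049 - (-0.000008)×(1.732049 - 1.732588)/(-0.000008 - 0.001863)
       = 1.732051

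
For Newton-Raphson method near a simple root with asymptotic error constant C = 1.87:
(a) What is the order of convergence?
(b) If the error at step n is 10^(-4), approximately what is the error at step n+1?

(a) Newton-Raphson has quadratic (order 2) convergence near simple roots.
    This means |e_{n+1}| ≈ C|e_n|².

(b) With |e_n| = 10^(-4) and C = 1.87:
    |e_{n+1}| ≈ 1.87 × (10^(-4))² = 1.87 × 10^(-8)

(a) 2 (quadratic); (b) |e_{n+1}| ≈ 1.870e-08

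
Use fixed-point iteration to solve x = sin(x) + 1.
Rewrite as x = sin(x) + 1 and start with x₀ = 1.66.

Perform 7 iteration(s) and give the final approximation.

Equation: x = sin(x) + 1
Fixed-point form: x = sin(x) + 1
x₀ = 1.66

x_1 = g(1.660000) = 1.996024
x_2 = g(1.996024) = 1.910945
x_3 = g(1.910945) = 1.942705
x_4 = g(1.942705) = 1.931635
x_5 = g(1.931635) = 1.935601
x_6 = g(1.935601) = 1.934193
x_7 = g(1.934193) = 1.934695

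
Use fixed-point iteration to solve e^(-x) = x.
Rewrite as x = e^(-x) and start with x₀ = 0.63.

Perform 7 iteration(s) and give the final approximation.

Equation: e^(-x) = x
Fixed-point form: x = e^(-x)
x₀ = 0.63

x_1 = g(0.630000) = 0.532592
x_2 = g(0.532592) = 0.587081
x_3 = g(0.587081) = 0.555948
x_4 = g(0.555948) = 0.573529
x_5 = g(0.573529) = 0.563533
x_6 = g(0.563533) = 0.569194
x_7 = g(0.569194) = 0.565981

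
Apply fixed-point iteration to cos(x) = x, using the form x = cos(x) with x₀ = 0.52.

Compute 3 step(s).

Equation: cos(x) = x
Fixed-point form: x = cos(x)
x₀ = 0.52

x_1 = g(0.520000) = 0.867819
x_2 = g(0.867819) = 0.646492
x_3 = g(0.646492) = 0.798202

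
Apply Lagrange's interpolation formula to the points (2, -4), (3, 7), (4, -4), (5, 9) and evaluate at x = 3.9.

Lagrange interpolation formula:
P(x) = Σ yᵢ × Lᵢ(x)
where Lᵢ(x) = Π_{j≠i} (x - xⱼ)/(xᵢ - xⱼ)

L_0(3.9) = (3.9 - 3)/(2 - 3) × (3.9 - 4)/(2 - 4) × (3.9 - 5)/(2 - 5) = -0.016500
L_1(3.9) = (3.9 - 2)/(3 - 2) × (3.9 - 4)/(3 - 4) × (3.9 - 5)/(3 - 5) = 0.104500
L_2(3.9) = (3.9 - 2)/(4 - 2) × (3.9 - 3)/(4 - 3) × (3.9 - 5)/(4 - 5) = 0.940500
L_3(3.9) = (3.9 - 2)/(5 - 2) × (3.9 - 3)/(5 - 3) × (3.9 - 4)/(5 - 4) = -0.028500

P(3.9) = (-4)×L_0(3.9) + 7×L_1(3.9) + (-4)×L_2(3.9) + 9×L_3(3.9)
P(3.9) = -3.221000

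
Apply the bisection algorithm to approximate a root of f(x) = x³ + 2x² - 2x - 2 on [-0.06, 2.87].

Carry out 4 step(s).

f(x) = x³ + 2x² - 2x - 2
Initial interval: [-0.06, 2.87]

Iteration 1:
  c_1 = (-0.060000 + 2.870000)/2 = 1.405000
  f(c_1) = f(1.405000) = 1.911555
  f(a) × f(c) < 0, new interval: [-0.060000, 1.405000]
Iteration 2:
  c_2 = (-0.060000 + 1.405000)/2 = 0.672500
  f(c_2) = f(0.672500) = -2.136345
  f(a) × f(c) ≥ 0, new interval: [0.672500, 1.405000]
Iteration 3:
  c_3 = (0.672500 + 1.405000)/2 = 1.038750
  f(c_3) = f(1.038750) = -0.798684
  f(a) × f(c) ≥ 0, new interval: [1.038750, 1.405000]
Iteration 4:
  c_4 = (1.038750 + 1.405000)/2 = 1.221875
  f(c_4) = f(1.221875) = 0.366440
  f(a) × f(c) < 0, new interval: [1.038750, 1.221875]

After 4 iteration(s), the approximation is c_4 = 1.221875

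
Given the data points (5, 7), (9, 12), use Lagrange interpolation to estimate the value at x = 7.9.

Lagrange interpolation formula:
P(x) = Σ yᵢ × Lᵢ(x)
where Lᵢ(x) = Π_{j≠i} (x - xⱼ)/(xᵢ - xⱼ)

L_0(7.9) = (7.9 - 9)/(5 - 9) = 0.275000
L_1(7.9) = (7.9 - 5)/(9 - 5) = 0.725000

P(7.9) = 7×L_0(7.9) + 12×L_1(7.9)
P(7.9) = 10.625000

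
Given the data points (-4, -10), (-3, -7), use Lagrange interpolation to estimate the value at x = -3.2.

Lagrange interpolation formula:
P(x) = Σ yᵢ × Lᵢ(x)
where Lᵢ(x) = Π_{j≠i} (x - xⱼ)/(xᵢ - xⱼ)

L_0(-3.2) = (-3.2 - (-3))/(-4 - (-3)) = 0.200000
L_1(-3.2) = (-3.2 - (-4))/(-3 - (-4)) = 0.800000

P(-3.2) = (-10)×L_0(-3.2) + (-7)×L_1(-3.2)
P(-3.2) = -7.600000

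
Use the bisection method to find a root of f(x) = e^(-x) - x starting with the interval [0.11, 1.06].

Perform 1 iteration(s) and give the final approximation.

f(x) = e^(-x) - x
Initial interval: [0.11, 1.06]

Iteration 1:
  c_1 = (0.110000 + 1.060000)/2 = 0.585000
  f(c_1) = f(0.585000) = -0.027894
  f(a) × f(c) < 0, new interval: [0.110000, 0.585000]

After 1 iteration(s), the approximation is c_1 = 0.585000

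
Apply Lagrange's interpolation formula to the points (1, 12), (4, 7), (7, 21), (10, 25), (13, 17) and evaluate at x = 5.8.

Lagrange interpolation formula:
P(x) = Σ yᵢ × Lᵢ(x)
where Lᵢ(x) = Π_{j≠i} (x - xⱼ)/(xᵢ - xⱼ)

L_0(5.8) = (5.8 - 4)/(1 - 4) × (5.8 - 7)/(1 - 7) × (5.8 - 10)/(1 - 10) × (5.8 - 13)/(1 - 13) = -0.033600
L_1(5.8) = (5.8 - 1)/(4 - 1) × (5.8 - 7)/(4 - 7) × (5.8 - 10)/(4 - 10) × (5.8 - 13)/(4 - 13) = 0.358400
L_2(5.8) = (5.8 - 1)/(7 - 1) × (5.8 - 4)/(7 - 4) × (5.8 - 10)/(7 - 10) × (5.8 - 13)/(7 - 13) = 0.806400
L_3(5.8) = (5.8 - 1)/(10 - 1) × (5.8 - 4)/(10 - 4) × (5.8 - 7)/(10 - 7) × (5.8 - 13)/(10 - 13) = -0.153600
L_4(5.8) = (5.8 - 1)/(13 - 1) × (5.8 - 4)/(13 - 4) × (5.8 - 7)/(13 - 7) × (5.8 - 10)/(13 - 10) = 0.022400

P(5.8) = 12×L_0(5.8) + 7×L_1(5.8) + 21×L_2(5.8) + 25×L_3(5.8) + 17×L_4(5.8)
P(5.8) = 15.580800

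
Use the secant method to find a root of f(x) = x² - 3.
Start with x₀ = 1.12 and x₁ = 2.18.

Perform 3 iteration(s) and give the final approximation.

f(x) = x² - 3
x₀ = 1.12, x₁ = 2.18

Secant formula: x_{n+1} = x_n - f(x_n)(x_n - x_{n-1})/(f(x_n) - f(x_{n-1}))

Iteration 1:
  f(1.120000) = -1.745600
  f(2.180000) = 1.752400
  x_2 = 2.180000 - 1.752400×(2.180000 - 1.120000)/(1.752400 - (-1.745600))
       = 1.648970
Iteration 2:
  f(2.180000) = 1.752400
  f(1.648970) = -0.280899
  x_3 = 1.648970 - (-0.280899)×(1.648970 - 2.180000)/(-0.280899 - 1.752400)
       = 1.722331
Iteration 3:
  f(1.648970) = -0.280899
  f(1.722331) = -0.033575
  x_4 = 1.722331 - (-0.033575)×(1.722331 - 1.648970)/(-0.033575 - (-0.280899))
       = 1.732290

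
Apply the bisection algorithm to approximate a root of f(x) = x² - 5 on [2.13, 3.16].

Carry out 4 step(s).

f(x) = x² - 5
Initial interval: [2.13, 3.16]

Iteration 1:
  c_1 = (2.130000 + 3.160000)/2 = 2.645000
  f(c_1) = f(2.645000) = 1.996025
  f(a) × f(c) < 0, new interval: [2.130000, 2.645000]
Iteration 2:
  c_2 = (2.130000 + 2.645000)/2 = 2.387500
  f(c_2) = f(2.387500) = 0.700156
  f(a) × f(c) < 0, new interval: [2.130000, 2.387500]
Iteration 3:
  c_3 = (2.130000 + 2.387500)/2 = 2.258750
  f(c_3) = f(2.258750) = 0.101952
  f(a) × f(c) < 0, new interval: [2.130000, 2.258750]
Iteration 4:
  c_4 = (2.130000 + 2.258750)/2 = 2.194375
  f(c_4) = f(2.194375) = -0.184718
  f(a) × f(c) ≥ 0, new interval: [2.194375, 2.258750]

After 4 iteration(s), the approximation is c_4 = 2.194375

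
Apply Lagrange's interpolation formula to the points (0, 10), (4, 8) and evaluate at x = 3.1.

Lagrange interpolation formula:
P(x) = Σ yᵢ × Lᵢ(x)
where Lᵢ(x) = Π_{j≠i} (x - xⱼ)/(xᵢ - xⱼ)

L_0(3.1) = (3.1 - 4)/(0 - 4) = 0.225000
L_1(3.1) = (3.1 - 0)/(4 - 0) = 0.775000

P(3.1) = 10×L_0(3.1) + 8×L_1(3.1)
P(3.1) = 8.450000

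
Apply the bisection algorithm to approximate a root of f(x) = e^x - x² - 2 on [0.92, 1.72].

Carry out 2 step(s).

f(x) = e^x - x² - 2
Initial interval: [0.92, 1.72]

Iteration 1:
  c_1 = (0.920000 + 1.720000)/2 = 1.320000
  f(c_1) = f(1.320000) = 0.001021
  f(a) × f(c) < 0, new interval: [0.920000, 1.320000]
Iteration 2:
  c_2 = (0.920000 + 1.320000)/2 = 1.120000
  f(c_2) = f(1.120000) = -0.189546
  f(a) × f(c) ≥ 0, new interval: [1.120000, 1.320000]

After 2 iteration(s), the approximation is c_2 = 1.120000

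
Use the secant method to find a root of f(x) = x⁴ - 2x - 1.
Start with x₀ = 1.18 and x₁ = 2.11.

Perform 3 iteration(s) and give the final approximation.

f(x) = x⁴ - 2x - 1
x₀ = 1.18, x₁ = 2.11

Secant formula: x_{n+1} = x_n - f(x_n)(x_n - x_{n-1})/(f(x_n) - f(x_{n-1}))

Iteration 1:
  f(1.180000) = -1.421222
  f(2.110000) = 14.601194
  x_2 = 2.110000 - 14.601194×(2.110000 - 1.180000)/(14.601194 - (-1.421222))
       = 1.262493
Iteration 2:
  f(2.110000) = 14.601194
  f(1.262493) = -0.984505
  x_3 = 1.262493 - (-0.984505)×(1.262493 - 2.110000)/(-0.984505 - 14.601194)
       = 1.316028
Iteration 3:
  f(1.262493) = -0.984505
  f(1.316028) = -0.632478
  x_4 = 1.316028 - (-0.632478)×(1.316028 - 1.262493)/(-0.632478 - (-0.984505))
       = 1.412212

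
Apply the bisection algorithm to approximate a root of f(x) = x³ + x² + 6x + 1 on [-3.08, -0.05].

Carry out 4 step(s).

f(x) = x³ + x² + 6x + 1
Initial interval: [-3.08, -0.05]

Iteration 1:
  c_1 = (-3.080000 + (-0.050000))/2 = -1.565000
  f(c_1) = f(-1.565000) = -9.773812
  f(a) × f(c) ≥ 0, new interval: [-1.565000, -0.050000]
Iteration 2:
  c_2 = (-1.565000 + (-0.050000))/2 = -0.807500
  f(c_2) = f(-0.807500) = -3.719479
  f(a) × f(c) ≥ 0, new interval: [-0.807500, -0.050000]
Iteration 3:
  c_3 = (-0.807500 + (-0.050000))/2 = -0.428750
  f(c_3) = f(-0.428750) = -1.467489
  f(a) × f(c) ≥ 0, new interval: [-0.428750, -0.050000]
Iteration 4:
  c_4 = (-0.428750 + (-0.050000))/2 = -0.239375
  f(c_4) = f(-0.239375) = -0.392666
  f(a) × f(c) ≥ 0, new interval: [-0.239375, -0.050000]

After 4 iteration(s), the approximation is c_4 = -0.239375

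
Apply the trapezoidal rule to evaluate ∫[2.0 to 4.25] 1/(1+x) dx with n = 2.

f(x) = 1/(1+x)
a = 2.0, b = 4.25, n = 2
h = (b - a)/n = 1.125000

Trapezoidal rule: (h/2)[f(x₀) + 2f(x₁) + 2f(x₂) + ... + f(xₙ)]

x_0 = 2.0000, f(x_0) = 0.333333, coefficient = 1
x_1 = 3.1250, f(x_1) = 0.242424, coefficient = 2
x_2 = 4.2500, f(x_2) = 0.190476, coefficient = 1

I ≈ (1.125000/2) × 1.008658 = 0.567370
Exact value: 0.559616
Error: 0.007754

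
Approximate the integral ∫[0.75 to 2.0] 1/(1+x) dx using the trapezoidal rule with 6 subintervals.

f(x) = 1/(1+x)
a = 0.75, b = 2.0, n = 6
h = (b - a)/n = 0.208333

Trapezoidal rule: (h/2)[f(x₀) + 2f(x₁) + 2f(x₂) + ... + f(xₙ)]

x_0 = 0.7500, f(x_0) = 0.571429, coefficient = 1
x_1 = 0.9583, f(x_1) = 0.510638, coefficient = 2
x_2 = 1.1667, f(x_2) = 0.461538, coefficient = 2
x_3 = 1.3750, f(x_3) = 0.421053, coefficient = 2
x_4 = 1.5833, f(x_4) = 0.387097, coefficient = 2
x_5 = 1.7917, f(x_5) = 0.358209, coefficient = 2
x_6 = 2.0000, f(x_6) = 0.333333, coefficient = 1

I ≈ (0.208333/2) × 5.181832 = 0.539774
Exact value: 0.538997
Error: 0.000778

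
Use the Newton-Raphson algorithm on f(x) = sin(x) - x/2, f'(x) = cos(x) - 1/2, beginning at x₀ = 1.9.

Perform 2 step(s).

f(x) = sin(x) - x/2
f'(x) = cos(x) - 1/2
x₀ = 1.9

Newton-Raphson formula: x_{n+1} = x_n - f(x_n)/f'(x_n)

Iteration 1:
  f(1.900000) = -0.003700
  f'(1.900000) = -0.823290
  x_1 = 1.900000 - (-0.003700)/(-0.823290) = 1.895506
Iteration 2:
  f(1.895506) = -0.000010
  f'(1.895506) = -0.819034
  x_2 = 1.895506 - (-0.000010)/(-0.819034) = 1.895494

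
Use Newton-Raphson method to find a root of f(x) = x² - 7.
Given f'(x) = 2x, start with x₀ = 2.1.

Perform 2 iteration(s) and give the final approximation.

f(x) = x² - 7
f'(x) = 2x
x₀ = 2.1

Newton-Raphson formula: x_{n+1} = x_n - f(x_n)/f'(x_n)

Iteration 1:
  f(2.100000) = -2.590000
  f'(2.100000) = 4.200000
  x_1 = 2.100000 - (-2.590000)/4.200000 = 2.716667
Iteration 2:
  f(2.716667) = 0.380278
  f'(2.716667) = 5.433333
  x_2 = 2.716667 - 0.380278/5.433333 = 2.646677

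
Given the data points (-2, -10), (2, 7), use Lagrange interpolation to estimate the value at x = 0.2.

Lagrange interpolation formula:
P(x) = Σ yᵢ × Lᵢ(x)
where Lᵢ(x) = Π_{j≠i} (x - xⱼ)/(xᵢ - xⱼ)

L_0(0.2) = (0.2 - 2)/(-2 - 2) = 0.450000
L_1(0.2) = (0.2 - (-2))/(2 - (-2)) = 0.550000

P(0.2) = (-10)×L_0(0.2) + 7×L_1(0.2)
P(0.2) = -0.650000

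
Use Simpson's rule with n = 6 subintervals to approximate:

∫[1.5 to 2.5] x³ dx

f(x) = x³
a = 1.5, b = 2.5, n = 6
h = (b - a)/n = 0.166667

Simpson's rule: (h/3)[f(x₀) + 4f(x₁) + 2f(x₂) + ... + f(xₙ)]

x_0 = 1.5000, f(x_0) = 3.375000, coefficient = 1
x_1 = 1.6667, f(x_1) = 4.629630, coefficient = 4
x_2 = 1.8333, f(x_2) = 6.162037, coefficient = 2
x_3 = 2.0000, f(x_3) = 8.000000, coefficient = 4
x_4 = 2.1667, f(x_4) = 10.171296, coefficient = 2
x_5 = 2.3333, f(x_5) = 12.703704, coefficient = 4
x_6 = 2.5000, f(x_6) = 15.625000, coefficient = 1

I ≈ (0.166667/3) × 153.000000 = 8.500000
Exact value: 8.500000
Error: 0.000000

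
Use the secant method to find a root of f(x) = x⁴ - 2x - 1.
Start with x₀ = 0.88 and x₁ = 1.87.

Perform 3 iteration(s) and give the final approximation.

f(x) = x⁴ - 2x - 1
x₀ = 0.88, x₁ = 1.87

Secant formula: x_{n+1} = x_n - f(x_n)(x_n - x_{n-1})/(f(x_n) - f(x_{n-1}))

Iteration 1:
  f(0.880000) = -2.160305
  f(1.870000) = 7.488310
  x_2 = 1.870000 - 7.488310×(1.870000 - 0.880000)/(7.488310 - (-2.160305))
       = 1.101659
Iteration 2:
  f(1.870000) = 7.488310
  f(1.101659) = -1.730366
  x_3 = 1.101659 - (-1.730366)×(1.101659 - 1.870000)/(-1.730366 - 7.488310)
       = 1.245878
Iteration 3:
  f(1.101659) = -1.730366
  f(1.245878) = -1.082392
  x_4 = 1.245878 - (-1.082392)×(1.245878 - 1.101659)/(-1.082392 - (-1.730366))
       = 1.486786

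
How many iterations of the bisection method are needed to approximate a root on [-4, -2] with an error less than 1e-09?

We need (b-a)/2^n ≤ 1e-09
(-2 - (-4))/2^n ≤ 1e-09
2/2^n ≤ 1e-09
2^n ≥ 2000000000
n ≥ log₂(2000000000) = 30.90
n ≥ 31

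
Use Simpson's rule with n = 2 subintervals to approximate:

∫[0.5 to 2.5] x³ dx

f(x) = x³
a = 0.5, b = 2.5, n = 2
h = (b - a)/n = 1.000000

Simpson's rule: (h/3)[f(x₀) + 4f(x₁) + 2f(x₂) + ... + f(xₙ)]

x_0 = 0.5000, f(x_0) = 0.125000, coefficient = 1
x_1 = 1.5000, f(x_1) = 3.375000, coefficient = 4
x_2 = 2.5000, f(x_2) = 15.625000, coefficient = 1

I ≈ (1.000000/3) × 29.250000 = 9.750000
Exact value: 9.750000
Error: 0.000000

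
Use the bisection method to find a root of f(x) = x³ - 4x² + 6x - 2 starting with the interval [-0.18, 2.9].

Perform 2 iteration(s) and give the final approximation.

f(x) = x³ - 4x² + 6x - 2
Initial interval: [-0.18, 2.9]

Iteration 1:
  c_1 = (-0.180000 + 2.900000)/2 = 1.360000
  f(c_1) = f(1.360000) = 1.277056
  f(a) × f(c) < 0, new interval: [-0.180000, 1.360000]
Iteration 2:
  c_2 = (-0.180000 + 1.360000)/2 = 0.590000
  f(c_2) = f(0.590000) = 0.352979
  f(a) × f(c) < 0, new interval: [-0.180000, 0.590000]

After 2 iteration(s), the approximation is c_2 = 0.590000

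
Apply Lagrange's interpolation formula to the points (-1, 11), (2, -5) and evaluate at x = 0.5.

Lagrange interpolation formula:
P(x) = Σ yᵢ × Lᵢ(x)
where Lᵢ(x) = Π_{j≠i} (x - xⱼ)/(xᵢ - xⱼ)

L_0(0.5) = (0.5 - 2)/(-1 - 2) = 0.500000
L_1(0.5) = (0.5 - (-1))/(2 - (-1)) = 0.500000

P(0.5) = 11×L_0(0.5) + (-5)×L_1(0.5)
P(0.5) = 3.000000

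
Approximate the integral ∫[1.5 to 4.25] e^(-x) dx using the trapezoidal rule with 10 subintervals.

f(x) = e^(-x)
a = 1.5, b = 4.25, n = 10
h = (b - a)/n = 0.275000

Trapezoidal rule: (h/2)[f(x₀) + 2f(x₁) + 2f(x₂) + ... + f(xₙ)]

x_0 = 1.5000, f(x_0) = 0.223130, coefficient = 1
x_1 = 1.7750, f(x_1) = 0.169483, coefficient = 2
x_2 = 2.0500, f(x_2) = 0.128735, coefficient = 2
x_3 = 2.3250, f(x_3) = 0.097783, coefficient = 2
x_4 = 2.6000, f(x_4) = 0.074274, coefficient = 2
x_5 = 2.8750, f(x_5) = 0.056416, coefficient = 2
x_6 = 3.1500, f(x_6) = 0.042852, coefficient = 2
x_7 = 3.4250, f(x_7) = 0.032549, coefficient = 2
x_8 = 3.7000, f(x_8) = 0.024724, coefficient = 2
x_9 = 3.9750, f(x_9) = 0.018779, coefficient = 2
x_10 = 4.2500, f(x_10) = 0.014264, coefficient = 1

I ≈ (0.275000/2) × 1.528586 = 0.210181
Exact value: 0.208866
Error: 0.001315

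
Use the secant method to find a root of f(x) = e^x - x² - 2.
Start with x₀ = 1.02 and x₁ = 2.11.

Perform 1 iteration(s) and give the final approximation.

f(x) = e^x - x² - 2
x₀ = 1.02, x₁ = 2.11

Secant formula: x_{n+1} = x_n - f(x_n)(x_n - x_{n-1})/(f(x_n) - f(x_{n-1}))

Iteration 1:
  f(1.020000) = -0.267205
  f(2.110000) = 1.796141
  x_2 = 2.110000 - 1.796141×(2.110000 - 1.020000)/(1.796141 - (-0.267205))
       = 1.161156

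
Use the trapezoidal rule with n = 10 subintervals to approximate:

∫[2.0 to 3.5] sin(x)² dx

f(x) = sin(x)²
a = 2.0, b = 3.5, n = 10
h = (b - a)/n = 0.150000

Trapezoidal rule: (h/2)[f(x₀) + 2f(x₁) + 2f(x₂) + ... + f(xₙ)]

x_0 = 2.0000, f(x_0) = 0.826822, coefficient = 1
x_1 = 2.1500, f(x_1) = 0.700400, coefficient = 2
x_2 = 2.3000, f(x_2) = 0.556076, coefficient = 2
x_3 = 2.4500, f(x_3) = 0.406744, coefficient = 2
x_4 = 2.6000, f(x_4) = 0.265742, coefficient = 2
x_5 = 2.7500, f(x_5) = 0.145665, coefficient = 2
x_6 = 2.9000, f(x_6) = 0.057240, coefficient = 2
x_7 = 3.0500, f(x_7) = 0.008366, coefficient = 2
x_8 = 3.2000, f(x_8) = 0.003408, coefficient = 2
x_9 = 3.3500, f(x_9) = 0.042808, coefficient = 2
x_10 = 3.5000, f(x_10) = 0.123049, coefficient = 1

I ≈ (0.150000/2) × 5.322768 = 0.399208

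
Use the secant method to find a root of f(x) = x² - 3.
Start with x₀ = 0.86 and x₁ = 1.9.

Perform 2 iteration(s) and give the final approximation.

f(x) = x² - 3
x₀ = 0.86, x₁ = 1.9

Secant formula: x_{n+1} = x_n - f(x_n)(x_n - x_{n-1})/(f(x_n) - f(x_{n-1}))

Iteration 1:
  f(0.860000) = -2.260400
  f(1.900000) = 0.610000
  x_2 = 1.900000 - 0.610000×(1.900000 - 0.860000)/(0.610000 - (-2.260400))
       = 1.678986
Iteration 2:
  f(1.900000) = 0.610000
  f(1.678986) = -0.181008
  x_3 = 1.678986 - (-0.181008)×(1.678986 - 1.900000)/(-0.181008 - 0.610000)
       = 1.729561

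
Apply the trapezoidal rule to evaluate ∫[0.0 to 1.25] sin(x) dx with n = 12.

f(x) = sin(x)
a = 0.0, b = 1.25, n = 12
h = (b - a)/n = 0.104167

Trapezoidal rule: (h/2)[f(x₀) + 2f(x₁) + 2f(x₂) + ... + f(xₙ)]

x_0 = 0.0000, f(x_0) = 0.000000, coefficient = 1
x_1 = 0.1042, f(x_1) = 0.103978, coefficient = 2
x_2 = 0.2083, f(x_2) = 0.206830, coefficient = 2
x_3 = 0.3125, f(x_3) = 0.307439, coefficient = 2
x_4 = 0.4167, f(x_4) = 0.404715, coefficient = 2
x_5 = 0.5208, f(x_5) = 0.497603, coefficient = 2
x_6 = 0.6250, f(x_6) = 0.585097, coefficient = 2
x_7 = 0.7292, f(x_7) = 0.666248, coefficient = 2
x_8 = 0.8333, f(x_8) = 0.740177, coefficient = 2
x_9 = 0.9375, f(x_9) = 0.806081, coefficient = 2
x_10 = 1.0417, f(x_10) = 0.863247, coefficient = 2
x_11 = 1.1458, f(x_11) = 0.911054, coefficient = 2
x_12 = 1.2500, f(x_12) = 0.948985, coefficient = 1

I ≈ (0.104167/2) × 13.133922 = 0.684058
Exact value: 0.684678
Error: 0.000619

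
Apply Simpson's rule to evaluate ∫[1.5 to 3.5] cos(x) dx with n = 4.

f(x) = cos(x)
a = 1.5, b = 3.5, n = 4
h = (b - a)/n = 0.500000

Simpson's rule: (h/3)[f(x₀) + 4f(x₁) + 2f(x₂) + ... + f(xₙ)]

x_0 = 1.5000, f(x_0) = 0.070737, coefficient = 1
x_1 = 2.0000, f(x_1) = -0.416147, coefficient = 4
x_2 = 2.5000, f(x_2) = -0.801144, coefficient = 2
x_3 = 3.0000, f(x_3) = -0.989992, coefficient = 4
x_4 = 3.5000, f(x_4) = -0.936457, coefficient = 1

I ≈ (0.500000/3) × -8.092564 = -1.348761
Exact value: -1.348278
Error: 0.000482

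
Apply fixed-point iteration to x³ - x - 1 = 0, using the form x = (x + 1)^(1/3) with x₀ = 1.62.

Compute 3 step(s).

Equation: x³ - x - 1 = 0
Fixed-point form: x = (x + 1)^(1/3)
x₀ = 1.62

x_1 = g(1.620000) = 1.378586
x_2 = g(1.378586) = 1.334872
x_3 = g(1.334872) = 1.326644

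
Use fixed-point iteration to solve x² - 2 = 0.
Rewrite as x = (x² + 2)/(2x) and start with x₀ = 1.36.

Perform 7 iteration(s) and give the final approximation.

Equation: x² - 2 = 0
Fixed-point form: x = (x² + 2)/(2x)
x₀ = 1.36

x_1 = g(1.360000) = 1.415294
x_2 = g(1.415294) = 1.414214
x_3 = g(1.414214) = 1.414214
x_4 = g(1.414214) = 1.414214
x_5 = g(1.414214) = 1.414214
x_6 = g(1.414214) = 1.414214
x_7 = g(1.414214) = 1.414214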